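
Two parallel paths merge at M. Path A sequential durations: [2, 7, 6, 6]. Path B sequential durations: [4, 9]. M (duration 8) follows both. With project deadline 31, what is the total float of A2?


Forward pass: ES(A2) = sum of predecessors on chain A = 2
EF = ES + duration = 2 + 7 = 9
Backward pass: LF(M) = deadline = 31; LS(M) = 31 - 8 = 23
LF(A2) = LS(M) - sum(successors on chain A) = 23 - 12 = 11
LS = LF - duration = 11 - 7 = 4
Total float = LS - ES = 4 - 2 = 2

2


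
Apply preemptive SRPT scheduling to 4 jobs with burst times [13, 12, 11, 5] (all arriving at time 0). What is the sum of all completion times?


Since all jobs arrive at t=0, SRPT equals SPT ordering.
SPT order: [5, 11, 12, 13]
Completion times:
  Job 1: p=5, C=5
  Job 2: p=11, C=16
  Job 3: p=12, C=28
  Job 4: p=13, C=41
Total completion time = 5 + 16 + 28 + 41 = 90

90


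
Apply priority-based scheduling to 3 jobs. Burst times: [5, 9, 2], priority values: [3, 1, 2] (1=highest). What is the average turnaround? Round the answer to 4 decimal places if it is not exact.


Sort by priority (ascending = highest first):
Order: [(1, 9), (2, 2), (3, 5)]
Completion times:
  Priority 1, burst=9, C=9
  Priority 2, burst=2, C=11
  Priority 3, burst=5, C=16
Average turnaround = 36/3 = 12.0

12.0


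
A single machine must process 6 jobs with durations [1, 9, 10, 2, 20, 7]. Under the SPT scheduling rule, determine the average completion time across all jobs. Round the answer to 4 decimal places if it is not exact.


Sort jobs by processing time (SPT order): [1, 2, 7, 9, 10, 20]
Compute completion times sequentially:
  Job 1: processing = 1, completes at 1
  Job 2: processing = 2, completes at 3
  Job 3: processing = 7, completes at 10
  Job 4: processing = 9, completes at 19
  Job 5: processing = 10, completes at 29
  Job 6: processing = 20, completes at 49
Sum of completion times = 111
Average completion time = 111/6 = 18.5

18.5


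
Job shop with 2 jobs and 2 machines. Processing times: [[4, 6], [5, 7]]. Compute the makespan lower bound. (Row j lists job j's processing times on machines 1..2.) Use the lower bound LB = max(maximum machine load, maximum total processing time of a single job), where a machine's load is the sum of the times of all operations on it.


Machine loads:
  Machine 1: 4 + 5 = 9
  Machine 2: 6 + 7 = 13
Max machine load = 13
Job totals:
  Job 1: 10
  Job 2: 12
Max job total = 12
Lower bound = max(13, 12) = 13

13


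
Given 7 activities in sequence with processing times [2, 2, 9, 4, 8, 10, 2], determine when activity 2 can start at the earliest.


Activity 2 starts after activities 1 through 1 complete.
Predecessor durations: [2]
ES = 2 = 2

2


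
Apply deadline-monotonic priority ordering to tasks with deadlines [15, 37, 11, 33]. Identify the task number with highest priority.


Sort tasks by relative deadline (ascending):
  Task 3: deadline = 11
  Task 1: deadline = 15
  Task 4: deadline = 33
  Task 2: deadline = 37
Priority order (highest first): [3, 1, 4, 2]
Highest priority task = 3

3


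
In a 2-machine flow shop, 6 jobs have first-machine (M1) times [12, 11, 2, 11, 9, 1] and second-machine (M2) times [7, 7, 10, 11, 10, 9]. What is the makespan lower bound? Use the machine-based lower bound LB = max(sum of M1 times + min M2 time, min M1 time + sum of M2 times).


LB1 = sum(M1 times) + min(M2 times) = 46 + 7 = 53
LB2 = min(M1 times) + sum(M2 times) = 1 + 54 = 55
Lower bound = max(LB1, LB2) = max(53, 55) = 55

55


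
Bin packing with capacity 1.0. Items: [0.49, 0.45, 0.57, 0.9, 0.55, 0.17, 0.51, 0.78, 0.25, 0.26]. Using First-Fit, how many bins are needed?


Place items sequentially using First-Fit:
  Item 0.49 -> new Bin 1
  Item 0.45 -> Bin 1 (now 0.94)
  Item 0.57 -> new Bin 2
  Item 0.9 -> new Bin 3
  Item 0.55 -> new Bin 4
  Item 0.17 -> Bin 2 (now 0.74)
  Item 0.51 -> new Bin 5
  Item 0.78 -> new Bin 6
  Item 0.25 -> Bin 2 (now 0.99)
  Item 0.26 -> Bin 4 (now 0.81)
Total bins used = 6

6


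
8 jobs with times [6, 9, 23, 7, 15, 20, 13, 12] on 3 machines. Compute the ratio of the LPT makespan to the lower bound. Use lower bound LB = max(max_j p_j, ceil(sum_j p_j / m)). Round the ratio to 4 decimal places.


LPT order: [23, 20, 15, 13, 12, 9, 7, 6]
Machine loads after assignment: [38, 32, 35]
LPT makespan = 38
Lower bound = max(max_job, ceil(total/3)) = max(23, 35) = 35
Ratio = 38 / 35 = 1.0857

1.0857


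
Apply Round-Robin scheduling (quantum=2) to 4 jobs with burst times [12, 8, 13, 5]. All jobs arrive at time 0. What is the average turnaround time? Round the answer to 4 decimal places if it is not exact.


Time quantum = 2
Execution trace:
  J1 runs 2 units, time = 2
  J2 runs 2 units, time = 4
  J3 runs 2 units, time = 6
  J4 runs 2 units, time = 8
  J1 runs 2 units, time = 10
  J2 runs 2 units, time = 12
  J3 runs 2 units, time = 14
  J4 runs 2 units, time = 16
  J1 runs 2 units, time = 18
  J2 runs 2 units, time = 20
  J3 runs 2 units, time = 22
  J4 runs 1 units, time = 23
  J1 runs 2 units, time = 25
  J2 runs 2 units, time = 27
  J3 runs 2 units, time = 29
  J1 runs 2 units, time = 31
  J3 runs 2 units, time = 33
  J1 runs 2 units, time = 35
  J3 runs 2 units, time = 37
  J3 runs 1 units, time = 38
Finish times: [35, 27, 38, 23]
Average turnaround = 123/4 = 30.75

30.75


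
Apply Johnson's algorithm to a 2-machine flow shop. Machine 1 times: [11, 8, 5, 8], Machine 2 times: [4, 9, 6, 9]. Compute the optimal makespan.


Apply Johnson's rule:
  Group 1 (a <= b): [(3, 5, 6), (2, 8, 9), (4, 8, 9)]
  Group 2 (a > b): [(1, 11, 4)]
Optimal job order: [3, 2, 4, 1]
Schedule:
  Job 3: M1 done at 5, M2 done at 11
  Job 2: M1 done at 13, M2 done at 22
  Job 4: M1 done at 21, M2 done at 31
  Job 1: M1 done at 32, M2 done at 36
Makespan = 36

36


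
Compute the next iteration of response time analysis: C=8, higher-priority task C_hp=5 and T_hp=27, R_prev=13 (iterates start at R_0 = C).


R_next = C + ceil(R_prev / T_hp) * C_hp
ceil(13 / 27) = ceil(0.4815) = 1
Interference = 1 * 5 = 5
R_next = 8 + 5 = 13
R_next = R_prev, so the iteration has converged (response time = 13).

13


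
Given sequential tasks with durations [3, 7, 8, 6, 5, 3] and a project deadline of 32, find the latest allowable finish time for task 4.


LF(activity 4) = deadline - sum of successor durations
Successors: activities 5 through 6 with durations [5, 3]
Sum of successor durations = 8
LF = 32 - 8 = 24

24


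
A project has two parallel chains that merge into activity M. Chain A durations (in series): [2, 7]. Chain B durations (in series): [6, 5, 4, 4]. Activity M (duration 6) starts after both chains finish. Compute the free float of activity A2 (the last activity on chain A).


ES(A2) = sum of predecessors on chain A = 2
EF(A2) = ES + duration = 2 + 7 = 9
Successor of A2 is M. ES(M) = max(sum(A), sum(B)) = max(9, 19) = 19
Free float = ES(successor) - EF(current) = 19 - 9 = 10

10


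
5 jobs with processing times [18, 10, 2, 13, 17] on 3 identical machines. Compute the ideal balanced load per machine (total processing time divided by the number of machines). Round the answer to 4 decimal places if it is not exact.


Total processing time = 18 + 10 + 2 + 13 + 17 = 60
Number of machines = 3
Ideal balanced load = 60 / 3 = 20.0

20.0


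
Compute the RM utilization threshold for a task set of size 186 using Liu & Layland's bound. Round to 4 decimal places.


Compute 2^(1/186) = 1.0037335501
Subtract 1: 1.0037335501 - 1 = 0.0037335501
Multiply by n: 186 * 0.0037335501 = 0.6944403186
Round to 4 dp: 0.6944

0.6944


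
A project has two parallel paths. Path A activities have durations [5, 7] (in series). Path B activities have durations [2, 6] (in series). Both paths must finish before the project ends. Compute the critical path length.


Path A total = 5 + 7 = 12
Path B total = 2 + 6 = 8
Critical path = longest path = max(12, 8) = 12

12


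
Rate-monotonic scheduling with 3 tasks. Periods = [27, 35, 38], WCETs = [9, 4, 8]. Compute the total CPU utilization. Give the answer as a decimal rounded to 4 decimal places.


Compute individual utilizations (exact fractions):
  Task 1: C/T = 9/27 = 1/3 (approx. 0.3333)
  Task 2: C/T = 4/35 (approx. 0.1143)
  Task 3: C/T = 8/38 = 4/19 (approx. 0.2105)
Total utilization U = 1/3 + 4/35 + 4/19 = 1313/1995
Rounded to 4 decimal places: U = 0.6581
RM (Liu & Layland) bound for 3 tasks = 0.779763; compare with U = 1313/1995 (approx. 0.658145)
U <= bound, so schedulable by RM sufficient condition.

0.6581


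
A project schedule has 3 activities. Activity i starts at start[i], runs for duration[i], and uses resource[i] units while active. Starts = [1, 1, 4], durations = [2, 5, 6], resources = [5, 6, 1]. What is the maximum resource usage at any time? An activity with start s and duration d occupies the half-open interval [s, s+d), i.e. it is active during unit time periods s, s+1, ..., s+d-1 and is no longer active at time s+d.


Each activity i is active on [start_i, start_i + duration_i).
Compute total resource usage per time slot:
  t=0: active resources = [], total = 0
  t=1: active resources = [5, 6], total = 11
  t=2: active resources = [5, 6], total = 11
  t=3: active resources = [6], total = 6
  t=4: active resources = [6, 1], total = 7
  t=5: active resources = [6, 1], total = 7
  t=6: active resources = [1], total = 1
  t=7: active resources = [1], total = 1
  t=8: active resources = [1], total = 1
  t=9: active resources = [1], total = 1
Peak resource demand = 11

11


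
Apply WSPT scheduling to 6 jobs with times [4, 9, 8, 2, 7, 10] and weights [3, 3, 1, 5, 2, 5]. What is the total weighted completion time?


Compute p/w ratios and sort ascending (WSPT): [(2, 5), (4, 3), (10, 5), (9, 3), (7, 2), (8, 1)]
Compute weighted completion times:
  Job (p=2,w=5): C=2, w*C=5*2=10
  Job (p=4,w=3): C=6, w*C=3*6=18
  Job (p=10,w=5): C=16, w*C=5*16=80
  Job (p=9,w=3): C=25, w*C=3*25=75
  Job (p=7,w=2): C=32, w*C=2*32=64
  Job (p=8,w=1): C=40, w*C=1*40=40
Total weighted completion time = 287

287


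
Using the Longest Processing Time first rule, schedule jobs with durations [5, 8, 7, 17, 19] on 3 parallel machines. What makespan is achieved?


Sort jobs in decreasing order (LPT): [19, 17, 8, 7, 5]
Assign each job to the least loaded machine:
  Machine 1: jobs [19], load = 19
  Machine 2: jobs [17], load = 17
  Machine 3: jobs [8, 7, 5], load = 20
Makespan = max load = 20

20


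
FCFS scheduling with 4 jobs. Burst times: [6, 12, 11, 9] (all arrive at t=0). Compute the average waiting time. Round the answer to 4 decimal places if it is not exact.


FCFS order (as given): [6, 12, 11, 9]
Waiting times:
  Job 1: wait = 0
  Job 2: wait = 6
  Job 3: wait = 18
  Job 4: wait = 29
Sum of waiting times = 53
Average waiting time = 53/4 = 13.25

13.25


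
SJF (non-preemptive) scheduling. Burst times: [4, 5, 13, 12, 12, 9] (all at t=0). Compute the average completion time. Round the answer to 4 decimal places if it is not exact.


SJF order (ascending): [4, 5, 9, 12, 12, 13]
Completion times:
  Job 1: burst=4, C=4
  Job 2: burst=5, C=9
  Job 3: burst=9, C=18
  Job 4: burst=12, C=30
  Job 5: burst=12, C=42
  Job 6: burst=13, C=55
Average completion = 158/6 = 26.3333

26.3333


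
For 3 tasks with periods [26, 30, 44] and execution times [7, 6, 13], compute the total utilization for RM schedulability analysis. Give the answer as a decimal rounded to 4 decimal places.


Compute individual utilizations (exact fractions):
  Task 1: C/T = 7/26 (approx. 0.2692)
  Task 2: C/T = 6/30 = 1/5 (approx. 0.2)
  Task 3: C/T = 13/44 (approx. 0.2955)
Total utilization U = 7/26 + 1/5 + 13/44 = 2187/2860
Rounded to 4 decimal places: U = 0.7647
RM (Liu & Layland) bound for 3 tasks = 0.779763; compare with U = 2187/2860 (approx. 0.764685)
U <= bound, so schedulable by RM sufficient condition.

0.7647


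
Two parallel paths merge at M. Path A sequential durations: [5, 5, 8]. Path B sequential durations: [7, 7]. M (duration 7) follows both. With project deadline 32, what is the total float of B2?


Forward pass: ES(B2) = sum of predecessors on chain B = 7
EF = ES + duration = 7 + 7 = 14
Backward pass: LF(M) = deadline = 32; LS(M) = 32 - 7 = 25
LF(B2) = LS(M) - sum(successors on chain B) = 25 - 0 = 25
LS = LF - duration = 25 - 7 = 18
Total float = LS - ES = 18 - 7 = 11

11


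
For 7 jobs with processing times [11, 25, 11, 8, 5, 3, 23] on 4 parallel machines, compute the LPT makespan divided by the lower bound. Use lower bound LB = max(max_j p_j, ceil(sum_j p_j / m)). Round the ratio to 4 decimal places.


LPT order: [25, 23, 11, 11, 8, 5, 3]
Machine loads after assignment: [25, 23, 19, 19]
LPT makespan = 25
Lower bound = max(max_job, ceil(total/4)) = max(25, 22) = 25
Ratio = 25 / 25 = 1.0

1.0


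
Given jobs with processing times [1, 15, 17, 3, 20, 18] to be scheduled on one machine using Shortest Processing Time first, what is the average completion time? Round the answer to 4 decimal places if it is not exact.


Sort jobs by processing time (SPT order): [1, 3, 15, 17, 18, 20]
Compute completion times sequentially:
  Job 1: processing = 1, completes at 1
  Job 2: processing = 3, completes at 4
  Job 3: processing = 15, completes at 19
  Job 4: processing = 17, completes at 36
  Job 5: processing = 18, completes at 54
  Job 6: processing = 20, completes at 74
Sum of completion times = 188
Average completion time = 188/6 = 31.3333

31.3333


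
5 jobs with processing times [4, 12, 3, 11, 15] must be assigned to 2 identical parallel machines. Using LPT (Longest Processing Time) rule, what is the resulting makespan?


Sort jobs in decreasing order (LPT): [15, 12, 11, 4, 3]
Assign each job to the least loaded machine:
  Machine 1: jobs [15, 4, 3], load = 22
  Machine 2: jobs [12, 11], load = 23
Makespan = max load = 23

23


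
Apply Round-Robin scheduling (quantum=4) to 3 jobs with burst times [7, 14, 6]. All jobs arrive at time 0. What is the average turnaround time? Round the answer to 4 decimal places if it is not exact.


Time quantum = 4
Execution trace:
  J1 runs 4 units, time = 4
  J2 runs 4 units, time = 8
  J3 runs 4 units, time = 12
  J1 runs 3 units, time = 15
  J2 runs 4 units, time = 19
  J3 runs 2 units, time = 21
  J2 runs 4 units, time = 25
  J2 runs 2 units, time = 27
Finish times: [15, 27, 21]
Average turnaround = 63/3 = 21.0

21.0


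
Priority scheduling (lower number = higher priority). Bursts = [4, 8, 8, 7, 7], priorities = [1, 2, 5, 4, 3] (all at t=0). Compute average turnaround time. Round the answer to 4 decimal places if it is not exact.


Sort by priority (ascending = highest first):
Order: [(1, 4), (2, 8), (3, 7), (4, 7), (5, 8)]
Completion times:
  Priority 1, burst=4, C=4
  Priority 2, burst=8, C=12
  Priority 3, burst=7, C=19
  Priority 4, burst=7, C=26
  Priority 5, burst=8, C=34
Average turnaround = 95/5 = 19.0

19.0


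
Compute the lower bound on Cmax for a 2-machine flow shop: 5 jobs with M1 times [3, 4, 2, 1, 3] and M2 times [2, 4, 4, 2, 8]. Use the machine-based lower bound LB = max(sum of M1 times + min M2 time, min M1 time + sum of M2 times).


LB1 = sum(M1 times) + min(M2 times) = 13 + 2 = 15
LB2 = min(M1 times) + sum(M2 times) = 1 + 20 = 21
Lower bound = max(LB1, LB2) = max(15, 21) = 21

21


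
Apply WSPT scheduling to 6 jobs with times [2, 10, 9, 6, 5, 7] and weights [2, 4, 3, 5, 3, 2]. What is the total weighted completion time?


Compute p/w ratios and sort ascending (WSPT): [(2, 2), (6, 5), (5, 3), (10, 4), (9, 3), (7, 2)]
Compute weighted completion times:
  Job (p=2,w=2): C=2, w*C=2*2=4
  Job (p=6,w=5): C=8, w*C=5*8=40
  Job (p=5,w=3): C=13, w*C=3*13=39
  Job (p=10,w=4): C=23, w*C=4*23=92
  Job (p=9,w=3): C=32, w*C=3*32=96
  Job (p=7,w=2): C=39, w*C=2*39=78
Total weighted completion time = 349

349


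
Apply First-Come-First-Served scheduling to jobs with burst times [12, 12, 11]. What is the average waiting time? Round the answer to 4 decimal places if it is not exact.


FCFS order (as given): [12, 12, 11]
Waiting times:
  Job 1: wait = 0
  Job 2: wait = 12
  Job 3: wait = 24
Sum of waiting times = 36
Average waiting time = 36/3 = 12.0

12.0


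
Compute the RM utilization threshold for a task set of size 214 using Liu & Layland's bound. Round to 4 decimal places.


Compute 2^(1/214) = 1.0032442568
Subtract 1: 1.0032442568 - 1 = 0.0032442568
Multiply by n: 214 * 0.0032442568 = 0.6942709552
Round to 4 dp: 0.6943

0.6943


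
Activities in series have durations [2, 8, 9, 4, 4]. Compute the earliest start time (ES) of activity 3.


Activity 3 starts after activities 1 through 2 complete.
Predecessor durations: [2, 8]
ES = 2 + 8 = 10

10


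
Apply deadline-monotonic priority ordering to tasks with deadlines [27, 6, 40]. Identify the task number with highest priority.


Sort tasks by relative deadline (ascending):
  Task 2: deadline = 6
  Task 1: deadline = 27
  Task 3: deadline = 40
Priority order (highest first): [2, 1, 3]
Highest priority task = 2

2


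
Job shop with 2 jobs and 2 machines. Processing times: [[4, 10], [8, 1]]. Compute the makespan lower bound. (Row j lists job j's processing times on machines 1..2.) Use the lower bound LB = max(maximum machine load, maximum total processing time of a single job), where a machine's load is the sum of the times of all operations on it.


Machine loads:
  Machine 1: 4 + 8 = 12
  Machine 2: 10 + 1 = 11
Max machine load = 12
Job totals:
  Job 1: 14
  Job 2: 9
Max job total = 14
Lower bound = max(12, 14) = 14

14


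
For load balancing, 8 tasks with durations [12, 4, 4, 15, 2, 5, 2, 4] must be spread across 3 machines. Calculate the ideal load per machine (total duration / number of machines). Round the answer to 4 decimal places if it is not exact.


Total processing time = 12 + 4 + 4 + 15 + 2 + 5 + 2 + 4 = 48
Number of machines = 3
Ideal balanced load = 48 / 3 = 16.0

16.0


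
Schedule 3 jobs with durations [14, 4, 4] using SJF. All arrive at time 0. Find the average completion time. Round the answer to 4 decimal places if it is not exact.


SJF order (ascending): [4, 4, 14]
Completion times:
  Job 1: burst=4, C=4
  Job 2: burst=4, C=8
  Job 3: burst=14, C=22
Average completion = 34/3 = 11.3333

11.3333


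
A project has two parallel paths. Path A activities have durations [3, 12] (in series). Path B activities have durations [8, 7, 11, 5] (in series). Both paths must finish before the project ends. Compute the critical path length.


Path A total = 3 + 12 = 15
Path B total = 8 + 7 + 11 + 5 = 31
Critical path = longest path = max(15, 31) = 31

31


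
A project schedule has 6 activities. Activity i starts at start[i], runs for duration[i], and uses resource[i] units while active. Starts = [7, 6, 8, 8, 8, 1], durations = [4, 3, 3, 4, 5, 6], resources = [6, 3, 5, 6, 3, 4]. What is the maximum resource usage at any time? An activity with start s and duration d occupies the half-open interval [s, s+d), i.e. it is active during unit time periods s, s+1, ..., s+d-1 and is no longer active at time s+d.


Each activity i is active on [start_i, start_i + duration_i).
Compute total resource usage per time slot:
  t=0: active resources = [], total = 0
  t=1: active resources = [4], total = 4
  t=2: active resources = [4], total = 4
  t=3: active resources = [4], total = 4
  t=4: active resources = [4], total = 4
  t=5: active resources = [4], total = 4
  t=6: active resources = [3, 4], total = 7
  t=7: active resources = [6, 3], total = 9
  t=8: active resources = [6, 3, 5, 6, 3], total = 23
  t=9: active resources = [6, 5, 6, 3], total = 20
  t=10: active resources = [6, 5, 6, 3], total = 20
  t=11: active resources = [6, 3], total = 9
  t=12: active resources = [3], total = 3
Peak resource demand = 23

23


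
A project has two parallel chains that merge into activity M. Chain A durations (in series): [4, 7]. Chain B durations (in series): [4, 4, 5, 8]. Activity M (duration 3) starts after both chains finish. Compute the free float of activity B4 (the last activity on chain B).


ES(B4) = sum of predecessors on chain B = 13
EF(B4) = ES + duration = 13 + 8 = 21
Successor of B4 is M. ES(M) = max(sum(A), sum(B)) = max(11, 21) = 21
Free float = ES(successor) - EF(current) = 21 - 21 = 0

0


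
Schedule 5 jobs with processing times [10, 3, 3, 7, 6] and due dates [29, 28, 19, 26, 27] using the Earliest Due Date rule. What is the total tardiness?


Sort by due date (EDD order): [(3, 19), (7, 26), (6, 27), (3, 28), (10, 29)]
Compute completion times and tardiness:
  Job 1: p=3, d=19, C=3, tardiness=max(0,3-19)=0
  Job 2: p=7, d=26, C=10, tardiness=max(0,10-26)=0
  Job 3: p=6, d=27, C=16, tardiness=max(0,16-27)=0
  Job 4: p=3, d=28, C=19, tardiness=max(0,19-28)=0
  Job 5: p=10, d=29, C=29, tardiness=max(0,29-29)=0
Total tardiness = 0

0


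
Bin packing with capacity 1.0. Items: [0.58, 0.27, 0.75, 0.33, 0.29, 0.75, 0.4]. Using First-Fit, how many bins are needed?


Place items sequentially using First-Fit:
  Item 0.58 -> new Bin 1
  Item 0.27 -> Bin 1 (now 0.85)
  Item 0.75 -> new Bin 2
  Item 0.33 -> new Bin 3
  Item 0.29 -> Bin 3 (now 0.62)
  Item 0.75 -> new Bin 4
  Item 0.4 -> new Bin 5
Total bins used = 5

5


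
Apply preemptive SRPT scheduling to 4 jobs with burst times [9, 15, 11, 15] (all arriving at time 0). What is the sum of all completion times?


Since all jobs arrive at t=0, SRPT equals SPT ordering.
SPT order: [9, 11, 15, 15]
Completion times:
  Job 1: p=9, C=9
  Job 2: p=11, C=20
  Job 3: p=15, C=35
  Job 4: p=15, C=50
Total completion time = 9 + 20 + 35 + 50 = 114

114


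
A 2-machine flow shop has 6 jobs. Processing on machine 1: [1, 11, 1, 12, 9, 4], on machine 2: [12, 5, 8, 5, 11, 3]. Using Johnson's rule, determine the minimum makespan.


Apply Johnson's rule:
  Group 1 (a <= b): [(1, 1, 12), (3, 1, 8), (5, 9, 11)]
  Group 2 (a > b): [(2, 11, 5), (4, 12, 5), (6, 4, 3)]
Optimal job order: [1, 3, 5, 2, 4, 6]
Schedule:
  Job 1: M1 done at 1, M2 done at 13
  Job 3: M1 done at 2, M2 done at 21
  Job 5: M1 done at 11, M2 done at 32
  Job 2: M1 done at 22, M2 done at 37
  Job 4: M1 done at 34, M2 done at 42
  Job 6: M1 done at 38, M2 done at 45
Makespan = 45

45


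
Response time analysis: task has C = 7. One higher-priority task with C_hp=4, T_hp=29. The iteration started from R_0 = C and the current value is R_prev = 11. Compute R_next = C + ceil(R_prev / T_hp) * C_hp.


R_next = C + ceil(R_prev / T_hp) * C_hp
ceil(11 / 29) = ceil(0.3793) = 1
Interference = 1 * 4 = 4
R_next = 7 + 4 = 11
R_next = R_prev, so the iteration has converged (response time = 11).

11


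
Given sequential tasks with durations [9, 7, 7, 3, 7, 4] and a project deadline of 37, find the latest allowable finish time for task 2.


LF(activity 2) = deadline - sum of successor durations
Successors: activities 3 through 6 with durations [7, 3, 7, 4]
Sum of successor durations = 21
LF = 37 - 21 = 16

16


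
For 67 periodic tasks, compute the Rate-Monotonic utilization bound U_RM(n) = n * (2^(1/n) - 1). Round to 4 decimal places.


Compute 2^(1/67) = 1.0103991798
Subtract 1: 1.0103991798 - 1 = 0.0103991798
Multiply by n: 67 * 0.0103991798 = 0.6967450466
Round to 4 dp: 0.6967

0.6967


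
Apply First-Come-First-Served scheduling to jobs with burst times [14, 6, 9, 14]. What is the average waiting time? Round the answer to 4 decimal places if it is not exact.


FCFS order (as given): [14, 6, 9, 14]
Waiting times:
  Job 1: wait = 0
  Job 2: wait = 14
  Job 3: wait = 20
  Job 4: wait = 29
Sum of waiting times = 63
Average waiting time = 63/4 = 15.75

15.75


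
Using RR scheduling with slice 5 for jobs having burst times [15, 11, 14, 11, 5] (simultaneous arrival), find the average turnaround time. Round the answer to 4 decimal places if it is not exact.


Time quantum = 5
Execution trace:
  J1 runs 5 units, time = 5
  J2 runs 5 units, time = 10
  J3 runs 5 units, time = 15
  J4 runs 5 units, time = 20
  J5 runs 5 units, time = 25
  J1 runs 5 units, time = 30
  J2 runs 5 units, time = 35
  J3 runs 5 units, time = 40
  J4 runs 5 units, time = 45
  J1 runs 5 units, time = 50
  J2 runs 1 units, time = 51
  J3 runs 4 units, time = 55
  J4 runs 1 units, time = 56
Finish times: [50, 51, 55, 56, 25]
Average turnaround = 237/5 = 47.4

47.4


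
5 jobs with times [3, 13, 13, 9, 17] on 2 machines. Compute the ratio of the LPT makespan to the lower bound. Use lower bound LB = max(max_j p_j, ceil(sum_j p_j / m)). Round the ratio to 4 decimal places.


LPT order: [17, 13, 13, 9, 3]
Machine loads after assignment: [29, 26]
LPT makespan = 29
Lower bound = max(max_job, ceil(total/2)) = max(17, 28) = 28
Ratio = 29 / 28 = 1.0357

1.0357


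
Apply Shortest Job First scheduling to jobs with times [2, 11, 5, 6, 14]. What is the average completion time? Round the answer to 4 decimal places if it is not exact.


SJF order (ascending): [2, 5, 6, 11, 14]
Completion times:
  Job 1: burst=2, C=2
  Job 2: burst=5, C=7
  Job 3: burst=6, C=13
  Job 4: burst=11, C=24
  Job 5: burst=14, C=38
Average completion = 84/5 = 16.8

16.8


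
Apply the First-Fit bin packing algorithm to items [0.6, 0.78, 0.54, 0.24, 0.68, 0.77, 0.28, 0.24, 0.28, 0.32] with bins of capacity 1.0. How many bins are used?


Place items sequentially using First-Fit:
  Item 0.6 -> new Bin 1
  Item 0.78 -> new Bin 2
  Item 0.54 -> new Bin 3
  Item 0.24 -> Bin 1 (now 0.84)
  Item 0.68 -> new Bin 4
  Item 0.77 -> new Bin 5
  Item 0.28 -> Bin 3 (now 0.82)
  Item 0.24 -> Bin 4 (now 0.92)
  Item 0.28 -> new Bin 6
  Item 0.32 -> Bin 6 (now 0.6)
Total bins used = 6

6


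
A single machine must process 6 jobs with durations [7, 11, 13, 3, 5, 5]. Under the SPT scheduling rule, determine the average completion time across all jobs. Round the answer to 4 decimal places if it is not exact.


Sort jobs by processing time (SPT order): [3, 5, 5, 7, 11, 13]
Compute completion times sequentially:
  Job 1: processing = 3, completes at 3
  Job 2: processing = 5, completes at 8
  Job 3: processing = 5, completes at 13
  Job 4: processing = 7, completes at 20
  Job 5: processing = 11, completes at 31
  Job 6: processing = 13, completes at 44
Sum of completion times = 119
Average completion time = 119/6 = 19.8333

19.8333


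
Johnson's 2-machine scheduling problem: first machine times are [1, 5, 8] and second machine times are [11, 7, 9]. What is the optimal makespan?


Apply Johnson's rule:
  Group 1 (a <= b): [(1, 1, 11), (2, 5, 7), (3, 8, 9)]
  Group 2 (a > b): []
Optimal job order: [1, 2, 3]
Schedule:
  Job 1: M1 done at 1, M2 done at 12
  Job 2: M1 done at 6, M2 done at 19
  Job 3: M1 done at 14, M2 done at 28
Makespan = 28

28


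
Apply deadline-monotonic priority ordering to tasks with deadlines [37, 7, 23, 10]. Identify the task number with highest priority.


Sort tasks by relative deadline (ascending):
  Task 2: deadline = 7
  Task 4: deadline = 10
  Task 3: deadline = 23
  Task 1: deadline = 37
Priority order (highest first): [2, 4, 3, 1]
Highest priority task = 2

2


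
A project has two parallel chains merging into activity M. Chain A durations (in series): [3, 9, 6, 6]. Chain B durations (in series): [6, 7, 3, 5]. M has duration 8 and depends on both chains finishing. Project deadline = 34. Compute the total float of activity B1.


Forward pass: ES(B1) = sum of predecessors on chain B = 0
EF = ES + duration = 0 + 6 = 6
Backward pass: LF(M) = deadline = 34; LS(M) = 34 - 8 = 26
LF(B1) = LS(M) - sum(successors on chain B) = 26 - 15 = 11
LS = LF - duration = 11 - 6 = 5
Total float = LS - ES = 5 - 0 = 5

5


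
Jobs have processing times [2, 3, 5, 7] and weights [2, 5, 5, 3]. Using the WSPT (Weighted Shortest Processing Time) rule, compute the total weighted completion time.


Compute p/w ratios and sort ascending (WSPT): [(3, 5), (2, 2), (5, 5), (7, 3)]
Compute weighted completion times:
  Job (p=3,w=5): C=3, w*C=5*3=15
  Job (p=2,w=2): C=5, w*C=2*5=10
  Job (p=5,w=5): C=10, w*C=5*10=50
  Job (p=7,w=3): C=17, w*C=3*17=51
Total weighted completion time = 126

126


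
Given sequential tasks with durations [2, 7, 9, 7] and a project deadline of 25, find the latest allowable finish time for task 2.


LF(activity 2) = deadline - sum of successor durations
Successors: activities 3 through 4 with durations [9, 7]
Sum of successor durations = 16
LF = 25 - 16 = 9

9


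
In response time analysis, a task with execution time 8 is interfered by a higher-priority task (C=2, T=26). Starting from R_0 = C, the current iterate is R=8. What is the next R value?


R_next = C + ceil(R_prev / T_hp) * C_hp
ceil(8 / 26) = ceil(0.3077) = 1
Interference = 1 * 2 = 2
R_next = 8 + 2 = 10

10


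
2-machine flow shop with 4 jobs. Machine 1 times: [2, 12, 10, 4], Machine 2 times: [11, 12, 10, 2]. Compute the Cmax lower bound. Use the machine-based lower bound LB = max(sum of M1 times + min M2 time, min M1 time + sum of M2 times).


LB1 = sum(M1 times) + min(M2 times) = 28 + 2 = 30
LB2 = min(M1 times) + sum(M2 times) = 2 + 35 = 37
Lower bound = max(LB1, LB2) = max(30, 37) = 37

37


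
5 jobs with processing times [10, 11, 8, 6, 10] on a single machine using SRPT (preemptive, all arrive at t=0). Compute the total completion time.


Since all jobs arrive at t=0, SRPT equals SPT ordering.
SPT order: [6, 8, 10, 10, 11]
Completion times:
  Job 1: p=6, C=6
  Job 2: p=8, C=14
  Job 3: p=10, C=24
  Job 4: p=10, C=34
  Job 5: p=11, C=45
Total completion time = 6 + 14 + 24 + 34 + 45 = 123

123


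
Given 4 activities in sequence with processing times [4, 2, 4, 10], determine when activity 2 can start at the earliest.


Activity 2 starts after activities 1 through 1 complete.
Predecessor durations: [4]
ES = 4 = 4

4


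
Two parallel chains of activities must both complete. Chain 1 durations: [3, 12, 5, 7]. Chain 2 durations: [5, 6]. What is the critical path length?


Path A total = 3 + 12 + 5 + 7 = 27
Path B total = 5 + 6 = 11
Critical path = longest path = max(27, 11) = 27

27


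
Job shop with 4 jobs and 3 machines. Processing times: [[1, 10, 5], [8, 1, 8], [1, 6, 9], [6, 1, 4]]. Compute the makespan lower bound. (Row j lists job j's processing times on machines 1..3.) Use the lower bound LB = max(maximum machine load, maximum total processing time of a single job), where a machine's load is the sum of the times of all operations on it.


Machine loads:
  Machine 1: 1 + 8 + 1 + 6 = 16
  Machine 2: 10 + 1 + 6 + 1 = 18
  Machine 3: 5 + 8 + 9 + 4 = 26
Max machine load = 26
Job totals:
  Job 1: 16
  Job 2: 17
  Job 3: 16
  Job 4: 11
Max job total = 17
Lower bound = max(26, 17) = 26

26


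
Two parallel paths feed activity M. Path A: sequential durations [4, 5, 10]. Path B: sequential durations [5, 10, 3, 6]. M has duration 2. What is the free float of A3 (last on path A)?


ES(A3) = sum of predecessors on chain A = 9
EF(A3) = ES + duration = 9 + 10 = 19
Successor of A3 is M. ES(M) = max(sum(A), sum(B)) = max(19, 24) = 24
Free float = ES(successor) - EF(current) = 24 - 19 = 5

5


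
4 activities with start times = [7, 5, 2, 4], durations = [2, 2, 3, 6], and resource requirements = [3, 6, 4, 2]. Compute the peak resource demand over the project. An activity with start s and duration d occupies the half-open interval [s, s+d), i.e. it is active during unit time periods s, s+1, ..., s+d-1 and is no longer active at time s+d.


Each activity i is active on [start_i, start_i + duration_i).
Compute total resource usage per time slot:
  t=0: active resources = [], total = 0
  t=1: active resources = [], total = 0
  t=2: active resources = [4], total = 4
  t=3: active resources = [4], total = 4
  t=4: active resources = [4, 2], total = 6
  t=5: active resources = [6, 2], total = 8
  t=6: active resources = [6, 2], total = 8
  t=7: active resources = [3, 2], total = 5
  t=8: active resources = [3, 2], total = 5
  t=9: active resources = [2], total = 2
Peak resource demand = 8

8


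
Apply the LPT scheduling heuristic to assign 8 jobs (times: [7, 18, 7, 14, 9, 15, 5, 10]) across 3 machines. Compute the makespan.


Sort jobs in decreasing order (LPT): [18, 15, 14, 10, 9, 7, 7, 5]
Assign each job to the least loaded machine:
  Machine 1: jobs [18, 7], load = 25
  Machine 2: jobs [15, 9, 7], load = 31
  Machine 3: jobs [14, 10, 5], load = 29
Makespan = max load = 31

31


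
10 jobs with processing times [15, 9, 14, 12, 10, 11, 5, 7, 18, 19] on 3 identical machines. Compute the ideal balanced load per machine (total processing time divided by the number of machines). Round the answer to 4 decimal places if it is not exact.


Total processing time = 15 + 9 + 14 + 12 + 10 + 11 + 5 + 7 + 18 + 19 = 120
Number of machines = 3
Ideal balanced load = 120 / 3 = 40.0

40.0


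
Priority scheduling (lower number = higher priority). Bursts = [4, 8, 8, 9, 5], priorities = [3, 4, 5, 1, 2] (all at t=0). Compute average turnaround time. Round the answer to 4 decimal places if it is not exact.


Sort by priority (ascending = highest first):
Order: [(1, 9), (2, 5), (3, 4), (4, 8), (5, 8)]
Completion times:
  Priority 1, burst=9, C=9
  Priority 2, burst=5, C=14
  Priority 3, burst=4, C=18
  Priority 4, burst=8, C=26
  Priority 5, burst=8, C=34
Average turnaround = 101/5 = 20.2

20.2


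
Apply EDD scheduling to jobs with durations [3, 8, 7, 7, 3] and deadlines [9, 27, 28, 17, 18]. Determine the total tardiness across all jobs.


Sort by due date (EDD order): [(3, 9), (7, 17), (3, 18), (8, 27), (7, 28)]
Compute completion times and tardiness:
  Job 1: p=3, d=9, C=3, tardiness=max(0,3-9)=0
  Job 2: p=7, d=17, C=10, tardiness=max(0,10-17)=0
  Job 3: p=3, d=18, C=13, tardiness=max(0,13-18)=0
  Job 4: p=8, d=27, C=21, tardiness=max(0,21-27)=0
  Job 5: p=7, d=28, C=28, tardiness=max(0,28-28)=0
Total tardiness = 0

0


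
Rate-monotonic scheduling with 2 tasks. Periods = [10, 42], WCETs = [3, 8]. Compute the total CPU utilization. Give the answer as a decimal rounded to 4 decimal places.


Compute individual utilizations (exact fractions):
  Task 1: C/T = 3/10 (approx. 0.3)
  Task 2: C/T = 8/42 = 4/21 (approx. 0.1905)
Total utilization U = 3/10 + 4/21 = 103/210
Rounded to 4 decimal places: U = 0.4905
RM (Liu & Layland) bound for 2 tasks = 0.828427; compare with U = 103/210 (approx. 0.490476)
U <= bound, so schedulable by RM sufficient condition.

0.4905


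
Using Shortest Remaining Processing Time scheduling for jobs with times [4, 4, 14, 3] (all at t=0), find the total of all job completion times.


Since all jobs arrive at t=0, SRPT equals SPT ordering.
SPT order: [3, 4, 4, 14]
Completion times:
  Job 1: p=3, C=3
  Job 2: p=4, C=7
  Job 3: p=4, C=11
  Job 4: p=14, C=25
Total completion time = 3 + 7 + 11 + 25 = 46

46


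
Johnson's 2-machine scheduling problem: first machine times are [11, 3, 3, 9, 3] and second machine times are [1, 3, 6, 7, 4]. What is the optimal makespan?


Apply Johnson's rule:
  Group 1 (a <= b): [(2, 3, 3), (3, 3, 6), (5, 3, 4)]
  Group 2 (a > b): [(4, 9, 7), (1, 11, 1)]
Optimal job order: [2, 3, 5, 4, 1]
Schedule:
  Job 2: M1 done at 3, M2 done at 6
  Job 3: M1 done at 6, M2 done at 12
  Job 5: M1 done at 9, M2 done at 16
  Job 4: M1 done at 18, M2 done at 25
  Job 1: M1 done at 29, M2 done at 30
Makespan = 30

30


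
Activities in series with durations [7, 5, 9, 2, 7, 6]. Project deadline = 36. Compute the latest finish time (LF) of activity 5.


LF(activity 5) = deadline - sum of successor durations
Successors: activities 6 through 6 with durations [6]
Sum of successor durations = 6
LF = 36 - 6 = 30

30


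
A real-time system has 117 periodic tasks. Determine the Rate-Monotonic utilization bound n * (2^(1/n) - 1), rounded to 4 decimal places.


Compute 2^(1/117) = 1.0059419185
Subtract 1: 1.0059419185 - 1 = 0.0059419185
Multiply by n: 117 * 0.0059419185 = 0.6952044645
Round to 4 dp: 0.6952

0.6952


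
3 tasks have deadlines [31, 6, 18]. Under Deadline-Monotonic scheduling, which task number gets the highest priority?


Sort tasks by relative deadline (ascending):
  Task 2: deadline = 6
  Task 3: deadline = 18
  Task 1: deadline = 31
Priority order (highest first): [2, 3, 1]
Highest priority task = 2

2


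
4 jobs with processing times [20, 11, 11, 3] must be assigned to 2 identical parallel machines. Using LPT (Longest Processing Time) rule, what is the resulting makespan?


Sort jobs in decreasing order (LPT): [20, 11, 11, 3]
Assign each job to the least loaded machine:
  Machine 1: jobs [20, 3], load = 23
  Machine 2: jobs [11, 11], load = 22
Makespan = max load = 23

23


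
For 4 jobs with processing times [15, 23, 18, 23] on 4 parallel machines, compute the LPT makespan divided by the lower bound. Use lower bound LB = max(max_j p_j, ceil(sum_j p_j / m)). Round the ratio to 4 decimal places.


LPT order: [23, 23, 18, 15]
Machine loads after assignment: [23, 23, 18, 15]
LPT makespan = 23
Lower bound = max(max_job, ceil(total/4)) = max(23, 20) = 23
Ratio = 23 / 23 = 1.0

1.0


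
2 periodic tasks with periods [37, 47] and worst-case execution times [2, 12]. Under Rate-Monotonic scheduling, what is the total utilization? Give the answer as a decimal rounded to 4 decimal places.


Compute individual utilizations (exact fractions):
  Task 1: C/T = 2/37 (approx. 0.0541)
  Task 2: C/T = 12/47 (approx. 0.2553)
Total utilization U = 2/37 + 12/47 = 538/1739
Rounded to 4 decimal places: U = 0.3094
RM (Liu & Layland) bound for 2 tasks = 0.828427; compare with U = 538/1739 (approx. 0.309373)
U <= bound, so schedulable by RM sufficient condition.

0.3094


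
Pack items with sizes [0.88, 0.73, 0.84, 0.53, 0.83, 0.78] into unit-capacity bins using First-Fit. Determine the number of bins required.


Place items sequentially using First-Fit:
  Item 0.88 -> new Bin 1
  Item 0.73 -> new Bin 2
  Item 0.84 -> new Bin 3
  Item 0.53 -> new Bin 4
  Item 0.83 -> new Bin 5
  Item 0.78 -> new Bin 6
Total bins used = 6

6


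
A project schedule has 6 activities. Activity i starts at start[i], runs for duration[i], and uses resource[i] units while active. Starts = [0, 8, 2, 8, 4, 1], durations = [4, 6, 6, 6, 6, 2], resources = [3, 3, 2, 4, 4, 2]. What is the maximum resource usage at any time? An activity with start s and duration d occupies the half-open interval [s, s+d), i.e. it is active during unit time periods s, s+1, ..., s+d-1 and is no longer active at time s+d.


Each activity i is active on [start_i, start_i + duration_i).
Compute total resource usage per time slot:
  t=0: active resources = [3], total = 3
  t=1: active resources = [3, 2], total = 5
  t=2: active resources = [3, 2, 2], total = 7
  t=3: active resources = [3, 2], total = 5
  t=4: active resources = [2, 4], total = 6
  t=5: active resources = [2, 4], total = 6
  t=6: active resources = [2, 4], total = 6
  t=7: active resources = [2, 4], total = 6
  t=8: active resources = [3, 4, 4], total = 11
  t=9: active resources = [3, 4, 4], total = 11
  t=10: active resources = [3, 4], total = 7
  t=11: active resources = [3, 4], total = 7
  t=12: active resources = [3, 4], total = 7
  t=13: active resources = [3, 4], total = 7
Peak resource demand = 11

11


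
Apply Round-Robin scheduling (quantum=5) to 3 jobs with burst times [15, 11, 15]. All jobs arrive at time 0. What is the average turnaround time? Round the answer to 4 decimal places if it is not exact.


Time quantum = 5
Execution trace:
  J1 runs 5 units, time = 5
  J2 runs 5 units, time = 10
  J3 runs 5 units, time = 15
  J1 runs 5 units, time = 20
  J2 runs 5 units, time = 25
  J3 runs 5 units, time = 30
  J1 runs 5 units, time = 35
  J2 runs 1 units, time = 36
  J3 runs 5 units, time = 41
Finish times: [35, 36, 41]
Average turnaround = 112/3 = 37.3333

37.3333


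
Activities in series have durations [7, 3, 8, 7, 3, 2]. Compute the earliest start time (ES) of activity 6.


Activity 6 starts after activities 1 through 5 complete.
Predecessor durations: [7, 3, 8, 7, 3]
ES = 7 + 3 + 8 + 7 + 3 = 28

28


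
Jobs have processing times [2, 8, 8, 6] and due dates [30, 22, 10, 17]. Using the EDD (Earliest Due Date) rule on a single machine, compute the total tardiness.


Sort by due date (EDD order): [(8, 10), (6, 17), (8, 22), (2, 30)]
Compute completion times and tardiness:
  Job 1: p=8, d=10, C=8, tardiness=max(0,8-10)=0
  Job 2: p=6, d=17, C=14, tardiness=max(0,14-17)=0
  Job 3: p=8, d=22, C=22, tardiness=max(0,22-22)=0
  Job 4: p=2, d=30, C=24, tardiness=max(0,24-30)=0
Total tardiness = 0

0
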